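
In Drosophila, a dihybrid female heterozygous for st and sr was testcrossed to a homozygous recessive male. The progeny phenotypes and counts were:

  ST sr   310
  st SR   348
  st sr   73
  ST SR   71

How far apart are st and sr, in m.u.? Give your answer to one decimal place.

18.0 m.u.

The two most frequent classes, ST sr (310) and st SR (348), are the parental types, so the F1 was ST sr / st SR.
The recombinant classes are ST SR and st sr: 71 + 73 = 144.
Recombination frequency = 144/802 = 0.1796 ≈ 18.0%, i.e. 18.0 m.u.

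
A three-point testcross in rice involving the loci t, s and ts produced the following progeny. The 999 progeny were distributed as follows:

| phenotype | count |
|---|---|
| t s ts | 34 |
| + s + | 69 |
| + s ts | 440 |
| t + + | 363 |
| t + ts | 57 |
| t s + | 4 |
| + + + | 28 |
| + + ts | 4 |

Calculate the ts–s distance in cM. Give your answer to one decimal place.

The two most frequent reciprocal classes, t + + and + s ts, are the parental types, so the F1 was t + + / + s ts.
The two rarest classes, t s + and + + ts, are the double crossovers. Comparing them with the parentals, only the s allele has switched, so s is the middle locus and the order is ts – s – t.
Crossovers in the ts–s interval produce the single-crossover classes t + ts and + s + (57 + 69 = 126) plus the double crossovers (8).
RF(ts–s) = (126 + 8) / 999 = 134/999 = 0.1341 → 13.4 cM.

13.4 cM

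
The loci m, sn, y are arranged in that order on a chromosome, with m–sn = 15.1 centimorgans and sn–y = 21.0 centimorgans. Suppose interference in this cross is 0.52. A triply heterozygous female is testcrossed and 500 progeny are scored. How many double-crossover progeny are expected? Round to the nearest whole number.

8

Map distances give recombination frequencies of 0.151 and 0.210 for the two intervals.
With interference 0.52 (so coincidence = 0.48), expected double-crossover frequency = 0.151 × 0.210 × 0.48 = 0.01522.
Expected number = 0.01522 × 500 = 7.61 ≈ 8.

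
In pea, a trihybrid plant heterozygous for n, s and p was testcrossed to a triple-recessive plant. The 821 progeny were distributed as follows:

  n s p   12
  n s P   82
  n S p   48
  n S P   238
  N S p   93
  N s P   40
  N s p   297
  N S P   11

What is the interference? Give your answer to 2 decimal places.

The two most frequent reciprocal classes, n S P and N s p, are the parental types, so the F1 was n S P / N s p.
The two rarest classes, N S P and n s p, are the double crossovers. Comparing them with the parentals, only the n allele has switched, so n is the middle locus and the order is s – n – p.
s–n: (175 + 23)/821 = 0.2412; n–p: (88 + 23)/821 = 0.1352.
Expected DCO frequency = 0.2412 × 0.1352 ≈ 0.03261; observed = 23/821 ≈ 0.02801.
Coefficient of coincidence = 0.02801/0.03261 ≈ 0.86; interference = 1 − 0.86 = 0.14.

0.14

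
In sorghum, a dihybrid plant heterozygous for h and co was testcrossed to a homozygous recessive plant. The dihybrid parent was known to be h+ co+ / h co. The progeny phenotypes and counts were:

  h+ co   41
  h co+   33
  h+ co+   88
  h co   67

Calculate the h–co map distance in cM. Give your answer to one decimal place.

The recombinant classes are h+ co and h co+: 41 + 33 = 74.
Recombination frequency = 74/229 = 0.3231 ≈ 32.3%, i.e. 32.3 cM.

32.3 cM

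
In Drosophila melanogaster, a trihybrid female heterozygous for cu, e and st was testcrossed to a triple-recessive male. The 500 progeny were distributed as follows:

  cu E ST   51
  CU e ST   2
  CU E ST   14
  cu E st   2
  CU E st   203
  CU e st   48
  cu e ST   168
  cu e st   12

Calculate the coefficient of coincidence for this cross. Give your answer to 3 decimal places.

0.647

The two most frequent reciprocal classes, cu e ST and CU E st, are the parental types, so the F1 was cu e ST / CU E st.
The two rarest classes, CU e ST and cu E st, are the double crossovers. Comparing them with the parentals, only the cu allele has switched, so cu is the middle locus and the order is st – cu – e.
st–cu: (26 + 4)/500 = 0.0600; cu–e: (99 + 4)/500 = 0.2060.
Expected DCO frequency = 0.0600 × 0.2060 ≈ 0.01236; observed = 4/500 ≈ 0.00800.
Coefficient of coincidence = 0.00800/0.01236 ≈ 0.647.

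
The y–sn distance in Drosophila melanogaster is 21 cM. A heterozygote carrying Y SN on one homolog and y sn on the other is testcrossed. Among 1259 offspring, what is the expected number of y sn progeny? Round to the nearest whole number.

497

A map distance of 21 cM corresponds to a recombination frequency of 0.210.
The F1 is Y SN / y sn, so y sn is a parental gamete class with expected frequency (1 − r)/2 = 0.790/2 = 0.3950.
Expected number = 0.3950 × 1259 = 497.31 ≈ 497.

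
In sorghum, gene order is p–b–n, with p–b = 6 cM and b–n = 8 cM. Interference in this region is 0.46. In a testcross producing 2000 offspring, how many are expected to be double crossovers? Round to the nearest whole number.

Map distances give recombination frequencies of 0.060 and 0.080 for the two intervals.
With interference 0.46 (so coincidence = 0.54), expected double-crossover frequency = 0.060 × 0.080 × 0.54 = 0.00259.
Expected number = 0.00259 × 2000 = 5.18 ≈ 5.

5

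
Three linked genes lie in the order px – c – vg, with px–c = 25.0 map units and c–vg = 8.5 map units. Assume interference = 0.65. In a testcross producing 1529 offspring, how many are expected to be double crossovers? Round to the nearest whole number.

11

Map distances give recombination frequencies of 0.250 and 0.085 for the two intervals.
With interference 0.65 (so coincidence = 0.35), expected double-crossover frequency = 0.250 × 0.085 × 0.35 = 0.00744.
Expected number = 0.00744 × 1529 = 11.37 ≈ 11.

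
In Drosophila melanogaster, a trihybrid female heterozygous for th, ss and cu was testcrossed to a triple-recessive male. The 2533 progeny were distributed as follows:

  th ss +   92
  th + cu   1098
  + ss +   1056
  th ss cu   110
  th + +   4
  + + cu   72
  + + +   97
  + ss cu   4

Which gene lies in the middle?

cu

The two most frequent reciprocal classes, + ss + and th + cu, are the parental types, so the F1 was + ss + / th + cu.
The two rarest classes, + ss cu and th + +, are the double crossovers. Comparing them with the parentals, only the cu allele has switched, so cu is the middle locus and the order is th – cu – ss.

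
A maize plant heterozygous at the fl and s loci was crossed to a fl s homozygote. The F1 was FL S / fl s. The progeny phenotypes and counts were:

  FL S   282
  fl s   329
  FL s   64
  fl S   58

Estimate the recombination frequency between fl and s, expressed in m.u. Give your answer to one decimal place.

16.6 m.u.

The recombinant classes are FL s and fl S: 64 + 58 = 122.
Recombination frequency = 122/733 = 0.1664 ≈ 16.6%, i.e. 16.6 m.u.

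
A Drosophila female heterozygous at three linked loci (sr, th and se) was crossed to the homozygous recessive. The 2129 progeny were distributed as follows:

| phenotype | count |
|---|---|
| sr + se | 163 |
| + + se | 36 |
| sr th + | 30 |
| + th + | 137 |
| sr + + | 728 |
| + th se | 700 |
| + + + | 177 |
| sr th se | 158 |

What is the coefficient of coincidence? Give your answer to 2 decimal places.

0.96

The two most frequent reciprocal classes, + th se and sr + +, are the parental types, so the F1 was + th se / sr + +.
The two rarest classes, + + se and sr th +, are the double crossovers. Comparing them with the parentals, only the th allele has switched, so th is the middle locus and the order is sr – th – se.
sr–th: (335 + 66)/2129 = 0.1884; th–se: (300 + 66)/2129 = 0.1719.
Expected DCO frequency = 0.1884 × 0.1719 ≈ 0.03239; observed = 66/2129 ≈ 0.03100.
Coefficient of coincidence = 0.03100/0.03239 ≈ 0.96.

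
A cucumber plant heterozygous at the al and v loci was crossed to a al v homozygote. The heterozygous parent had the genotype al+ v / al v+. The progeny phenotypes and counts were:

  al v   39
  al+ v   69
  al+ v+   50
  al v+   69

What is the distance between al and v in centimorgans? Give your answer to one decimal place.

39.2 centimorgans

The recombinant classes are al+ v+ and al v: 50 + 39 = 89.
Recombination frequency = 89/227 = 0.3921 ≈ 39.2%, i.e. 39.2 centimorgans.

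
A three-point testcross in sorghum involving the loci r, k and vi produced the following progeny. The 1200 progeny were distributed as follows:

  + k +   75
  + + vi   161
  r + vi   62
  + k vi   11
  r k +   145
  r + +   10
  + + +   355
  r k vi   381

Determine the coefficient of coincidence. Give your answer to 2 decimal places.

The two most frequent reciprocal classes, + + + and r k vi, are the parental types, so the F1 was + + + / r k vi.
The two rarest classes, r + + and + k vi, are the double crossovers. Comparing them with the parentals, only the r allele has switched, so r is the middle locus and the order is k – r – vi.
k–r: (137 + 21)/1200 = 0.1317; r–vi: (306 + 21)/1200 = 0.2725.
Expected DCO frequency = 0.1317 × 0.2725 ≈ 0.03589; observed = 21/1200 ≈ 0.01750.
Coefficient of coincidence = 0.01750/0.03589 ≈ 0.49.

0.49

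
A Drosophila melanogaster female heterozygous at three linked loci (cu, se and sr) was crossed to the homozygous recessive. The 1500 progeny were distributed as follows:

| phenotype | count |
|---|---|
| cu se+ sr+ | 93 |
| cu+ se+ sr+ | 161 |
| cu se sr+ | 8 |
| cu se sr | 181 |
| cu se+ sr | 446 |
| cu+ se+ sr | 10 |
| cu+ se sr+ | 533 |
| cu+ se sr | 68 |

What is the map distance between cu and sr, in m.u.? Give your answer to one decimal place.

The two most frequent reciprocal classes, cu+ se sr+ and cu se+ sr, are the parental types, so the F1 was cu+ se sr+ / cu se+ sr.
The two rarest classes, cu se sr+ and cu+ se+ sr, are the double crossovers. Comparing them with the parentals, only the cu allele has switched, so cu is the middle locus and the order is se – cu – sr.
Crossovers in the cu–sr interval produce the single-crossover classes cu+ se sr and cu se+ sr+ (68 + 93 = 161) plus the double crossovers (18).
RF(cu–sr) = (161 + 18) / 1500 = 179/1500 = 0.1193 → 11.9 m.u.

11.9 m.u.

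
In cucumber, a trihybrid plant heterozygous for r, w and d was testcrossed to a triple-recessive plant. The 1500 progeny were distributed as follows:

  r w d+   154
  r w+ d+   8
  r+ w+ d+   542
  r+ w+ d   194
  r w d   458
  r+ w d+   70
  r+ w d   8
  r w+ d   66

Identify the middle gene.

r

The two most frequent reciprocal classes, r+ w+ d+ and r w d, are the parental types, so the F1 was r+ w+ d+ / r w d.
The two rarest classes, r w+ d+ and r+ w d, are the double crossovers. Comparing them with the parentals, only the r allele has switched, so r is the middle locus and the order is d – r – w.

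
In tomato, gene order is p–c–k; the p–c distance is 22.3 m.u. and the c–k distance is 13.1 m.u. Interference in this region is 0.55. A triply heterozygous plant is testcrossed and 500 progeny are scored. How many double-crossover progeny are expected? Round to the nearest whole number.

7

Map distances give recombination frequencies of 0.223 and 0.131 for the two intervals.
With interference 0.55 (so coincidence = 0.45), expected double-crossover frequency = 0.223 × 0.131 × 0.45 = 0.01315.
Expected number = 0.01315 × 500 = 6.57 ≈ 7.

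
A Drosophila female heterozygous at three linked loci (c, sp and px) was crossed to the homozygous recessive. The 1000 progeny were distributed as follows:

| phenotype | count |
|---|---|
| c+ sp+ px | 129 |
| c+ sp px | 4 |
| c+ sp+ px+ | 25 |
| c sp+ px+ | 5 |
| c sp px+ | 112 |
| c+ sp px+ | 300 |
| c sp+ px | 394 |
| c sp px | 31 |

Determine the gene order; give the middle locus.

px

The two most frequent reciprocal classes, c sp+ px and c+ sp px+, are the parental types, so the F1 was c sp+ px / c+ sp px+.
The two rarest classes, c sp+ px+ and c+ sp px, are the double crossovers. Comparing them with the parentals, only the px allele has switched, so px is the middle locus and the order is c – px – sp.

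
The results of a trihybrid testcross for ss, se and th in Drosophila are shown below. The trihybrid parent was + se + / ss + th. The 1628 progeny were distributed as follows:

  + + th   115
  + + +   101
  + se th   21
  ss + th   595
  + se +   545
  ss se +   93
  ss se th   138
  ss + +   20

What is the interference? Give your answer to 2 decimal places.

The two rarest classes, + se th and ss + +, are the double crossovers. Comparing them with the parentals, only the th allele has switched, so th is the middle locus and the order is se – th – ss.
se–th: (239 + 41)/1628 = 0.1720; th–ss: (208 + 41)/1628 = 0.1529.
Expected DCO frequency = 0.1720 × 0.1529 ≈ 0.02630; observed = 41/1628 ≈ 0.02518.
Coefficient of coincidence = 0.02518/0.02630 ≈ 0.96; interference = 1 − 0.96 = 0.04.

0.04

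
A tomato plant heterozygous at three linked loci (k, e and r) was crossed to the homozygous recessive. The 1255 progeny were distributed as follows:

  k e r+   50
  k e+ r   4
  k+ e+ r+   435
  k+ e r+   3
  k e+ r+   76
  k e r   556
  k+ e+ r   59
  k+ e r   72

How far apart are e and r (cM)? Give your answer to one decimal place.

The two most frequent reciprocal classes, k e r and k+ e+ r+, are the parental types, so the F1 was k e r / k+ e+ r+.
The two rarest classes, k e+ r and k+ e r+, are the double crossovers. Comparing them with the parentals, only the e allele has switched, so e is the middle locus and the order is r – e – k.
Crossovers in the r–e interval produce the single-crossover classes k e r+ and k+ e+ r (50 + 59 = 109) plus the double crossovers (7).
RF(r–e) = (109 + 7) / 1255 = 116/1255 = 0.0924 → 9.2 cM.

9.2 cM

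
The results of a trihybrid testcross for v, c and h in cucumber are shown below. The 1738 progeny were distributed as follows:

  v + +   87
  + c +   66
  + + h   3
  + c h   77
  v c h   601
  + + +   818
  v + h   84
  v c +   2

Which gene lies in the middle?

h

The two most frequent reciprocal classes, v c h and + + +, are the parental types, so the F1 was v c h / + + +.
The two rarest classes, v c + and + + h, are the double crossovers. Comparing them with the parentals, only the h allele has switched, so h is the middle locus and the order is v – h – c.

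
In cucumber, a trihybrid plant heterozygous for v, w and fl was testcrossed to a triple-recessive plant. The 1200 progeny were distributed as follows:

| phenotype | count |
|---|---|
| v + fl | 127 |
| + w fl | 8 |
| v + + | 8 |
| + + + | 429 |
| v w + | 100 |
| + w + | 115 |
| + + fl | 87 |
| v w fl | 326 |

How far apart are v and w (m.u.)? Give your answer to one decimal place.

The two most frequent reciprocal classes, v w fl and + + +, are the parental types, so the F1 was v w fl / + + +.
The two rarest classes, + w fl and v + +, are the double crossovers. Comparing them with the parentals, only the v allele has switched, so v is the middle locus and the order is fl – v – w.
Crossovers in the v–w interval produce the single-crossover classes v + fl and + w + (127 + 115 = 242) plus the double crossovers (16).
RF(v–w) = (242 + 16) / 1200 = 258/1200 = 0.2150 → 21.5 m.u.

21.5 m.u.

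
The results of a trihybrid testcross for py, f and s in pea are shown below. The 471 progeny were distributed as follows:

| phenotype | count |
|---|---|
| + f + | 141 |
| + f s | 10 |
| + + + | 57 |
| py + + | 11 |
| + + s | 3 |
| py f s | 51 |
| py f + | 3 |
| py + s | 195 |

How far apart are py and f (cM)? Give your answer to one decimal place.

24.2 cM

The two most frequent reciprocal classes, + f + and py + s, are the parental types, so the F1 was + f + / py + s.
The two rarest classes, py f + and + + s, are the double crossovers. Comparing them with the parentals, only the py allele has switched, so py is the middle locus and the order is f – py – s.
Crossovers in the f–py interval produce the single-crossover classes + + + and py f s (57 + 51 = 108) plus the double crossovers (6).
RF(f–py) = (108 + 6) / 471 = 114/471 = 0.2420 → 24.2 cM.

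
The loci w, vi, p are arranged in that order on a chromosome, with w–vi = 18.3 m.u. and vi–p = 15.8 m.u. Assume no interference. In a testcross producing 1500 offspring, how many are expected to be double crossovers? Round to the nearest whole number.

43

Map distances give recombination frequencies of 0.183 and 0.158 for the two intervals.
With no interference, expected double-crossover frequency = 0.183 × 0.158 = 0.02891.
Expected number = 0.02891 × 1500 = 43.37 ≈ 43.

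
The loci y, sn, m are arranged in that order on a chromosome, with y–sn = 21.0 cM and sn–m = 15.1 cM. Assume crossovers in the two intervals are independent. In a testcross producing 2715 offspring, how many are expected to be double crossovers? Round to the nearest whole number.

86

Map distances give recombination frequencies of 0.210 and 0.151 for the two intervals.
With no interference, expected double-crossover frequency = 0.210 × 0.151 = 0.03171.
Expected number = 0.03171 × 2715 = 86.09 ≈ 86.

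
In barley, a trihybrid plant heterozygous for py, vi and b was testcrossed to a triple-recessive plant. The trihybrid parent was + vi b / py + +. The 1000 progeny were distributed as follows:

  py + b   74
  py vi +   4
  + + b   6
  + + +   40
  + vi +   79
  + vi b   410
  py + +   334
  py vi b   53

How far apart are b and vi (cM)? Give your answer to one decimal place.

16.3 cM

The two rarest classes, + + b and py vi +, are the double crossovers. Comparing them with the parentals, only the vi allele has switched, so vi is the middle locus and the order is py – vi – b.
Crossovers in the vi–b interval produce the single-crossover classes + vi + and py + b (79 + 74 = 153) plus the double crossovers (10).
RF(vi–b) = (153 + 10) / 1000 = 163/1000 = 0.1630 → 16.3 cM.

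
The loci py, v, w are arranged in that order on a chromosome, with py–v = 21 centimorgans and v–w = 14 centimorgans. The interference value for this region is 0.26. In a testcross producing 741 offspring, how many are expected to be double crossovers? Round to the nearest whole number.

Map distances give recombination frequencies of 0.210 and 0.140 for the two intervals.
With interference 0.26 (so coincidence = 0.74), expected double-crossover frequency = 0.210 × 0.140 × 0.74 = 0.02176.
Expected number = 0.02176 × 741 = 16.12 ≈ 16.

16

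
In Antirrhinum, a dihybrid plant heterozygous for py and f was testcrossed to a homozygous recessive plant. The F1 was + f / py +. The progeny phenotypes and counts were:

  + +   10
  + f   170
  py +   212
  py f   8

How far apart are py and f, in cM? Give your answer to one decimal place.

The recombinant classes are + + and py f: 10 + 8 = 18.
Recombination frequency = 18/400 = 0.0450 ≈ 4.5%, i.e. 4.5 cM.

4.5 cM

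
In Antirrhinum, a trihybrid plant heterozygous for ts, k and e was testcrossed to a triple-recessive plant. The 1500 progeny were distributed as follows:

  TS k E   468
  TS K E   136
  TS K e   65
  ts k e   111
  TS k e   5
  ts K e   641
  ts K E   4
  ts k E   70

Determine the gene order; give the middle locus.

e

The two most frequent reciprocal classes, ts K e and TS k E, are the parental types, so the F1 was ts K e / TS k E.
The two rarest classes, ts K E and TS k e, are the double crossovers. Comparing them with the parentals, only the e allele has switched, so e is the middle locus and the order is ts – e – k.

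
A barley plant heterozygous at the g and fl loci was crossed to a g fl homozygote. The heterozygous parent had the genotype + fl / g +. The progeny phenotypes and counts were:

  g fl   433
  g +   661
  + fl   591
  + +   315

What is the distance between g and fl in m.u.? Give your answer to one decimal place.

37.4 m.u.

The recombinant classes are + + and g fl: 315 + 433 = 748.
Recombination frequency = 748/2000 = 0.3740 ≈ 37.4%, i.e. 37.4 m.u.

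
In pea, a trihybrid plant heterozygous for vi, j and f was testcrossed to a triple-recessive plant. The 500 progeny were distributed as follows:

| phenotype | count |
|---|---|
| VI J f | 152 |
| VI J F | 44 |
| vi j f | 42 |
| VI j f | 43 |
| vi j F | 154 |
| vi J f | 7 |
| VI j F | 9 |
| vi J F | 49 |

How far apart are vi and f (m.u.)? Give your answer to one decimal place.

20.4 m.u.

The two most frequent reciprocal classes, VI J f and vi j F, are the parental types, so the F1 was VI J f / vi j F.
The two rarest classes, vi J f and VI j F, are the double crossovers. Comparing them with the parentals, only the vi allele has switched, so vi is the middle locus and the order is f – vi – j.
Crossovers in the f–vi interval produce the single-crossover classes VI J F and vi j f (44 + 42 = 86) plus the double crossovers (16).
RF(f–vi) = (86 + 16) / 500 = 102/500 = 0.2040 → 20.4 m.u.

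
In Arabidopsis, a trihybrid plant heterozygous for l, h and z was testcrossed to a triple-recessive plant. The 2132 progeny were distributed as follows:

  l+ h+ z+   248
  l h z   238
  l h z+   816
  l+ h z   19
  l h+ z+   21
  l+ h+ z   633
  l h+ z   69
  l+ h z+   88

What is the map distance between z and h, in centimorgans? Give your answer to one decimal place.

24.7 centimorgans

The two most frequent reciprocal classes, l+ h+ z and l h z+, are the parental types, so the F1 was l+ h+ z / l h z+.
The two rarest classes, l+ h z and l h+ z+, are the double crossovers. Comparing them with the parentals, only the h allele has switched, so h is the middle locus and the order is l – h – z.
Crossovers in the h–z interval produce the single-crossover classes l+ h+ z+ and l h z (248 + 238 = 486) plus the double crossovers (40).
RF(h–z) = (486 + 40) / 2132 = 526/2132 = 0.2467 → 24.7 centimorgans.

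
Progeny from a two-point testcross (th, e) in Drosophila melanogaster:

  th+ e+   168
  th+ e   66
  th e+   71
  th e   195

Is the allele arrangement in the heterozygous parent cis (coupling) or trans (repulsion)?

The two most frequent classes are th+ e+ (168) and th e (195); these are the parental (non-recombinant) types.
So the F1 carried th+ e+ on one chromosome and th e on the other — the recessive alleles are on the same chromosome (cis / coupling).

cis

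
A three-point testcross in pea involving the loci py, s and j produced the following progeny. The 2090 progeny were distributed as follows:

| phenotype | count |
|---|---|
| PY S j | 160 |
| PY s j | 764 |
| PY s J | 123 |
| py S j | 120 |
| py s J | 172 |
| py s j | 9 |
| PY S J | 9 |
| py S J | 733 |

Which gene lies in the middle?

The two most frequent reciprocal classes, PY s j and py S J, are the parental types, so the F1 was PY s j / py S J.
The two rarest classes, py s j and PY S J, are the double crossovers. Comparing them with the parentals, only the py allele has switched, so py is the middle locus and the order is j – py – s.

py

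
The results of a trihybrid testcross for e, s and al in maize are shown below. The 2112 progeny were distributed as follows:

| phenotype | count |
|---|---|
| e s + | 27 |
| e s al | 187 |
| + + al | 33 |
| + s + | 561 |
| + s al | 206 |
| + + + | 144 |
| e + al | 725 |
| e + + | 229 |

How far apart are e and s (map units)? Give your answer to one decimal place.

18.5 map units

The two most frequent reciprocal classes, e + al and + s +, are the parental types, so the F1 was e + al / + s +.
The two rarest classes, + + al and e s +, are the double crossovers. Comparing them with the parentals, only the e allele has switched, so e is the middle locus and the order is al – e – s.
Crossovers in the e–s interval produce the single-crossover classes e s al and + + + (187 + 144 = 331) plus the double crossovers (60).
RF(e–s) = (331 + 60) / 2112 = 391/2112 = 0.1851 → 18.5 map units.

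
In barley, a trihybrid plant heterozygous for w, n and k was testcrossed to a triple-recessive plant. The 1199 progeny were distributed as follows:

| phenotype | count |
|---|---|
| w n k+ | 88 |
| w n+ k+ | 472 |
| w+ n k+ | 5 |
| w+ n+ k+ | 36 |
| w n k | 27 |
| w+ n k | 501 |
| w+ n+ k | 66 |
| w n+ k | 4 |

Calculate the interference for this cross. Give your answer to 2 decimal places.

The two most frequent reciprocal classes, w+ n k and w n+ k+, are the parental types, so the F1 was w+ n k / w n+ k+.
The two rarest classes, w+ n k+ and w n+ k, are the double crossovers. Comparing them with the parentals, only the k allele has switched, so k is the middle locus and the order is n – k – w.
n–k: (154 + 9)/1199 = 0.1359; k–w: (63 + 9)/1199 = 0.0601.
Expected DCO frequency = 0.1359 × 0.0601 ≈ 0.00817; observed = 9/1199 ≈ 0.00751.
Coefficient of coincidence = 0.00751/0.00817 ≈ 0.92; interference = 1 − 0.92 = 0.08.

0.08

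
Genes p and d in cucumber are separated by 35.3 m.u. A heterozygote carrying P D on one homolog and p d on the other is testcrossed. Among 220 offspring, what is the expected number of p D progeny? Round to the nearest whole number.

39

A map distance of 35.3 m.u. corresponds to a recombination frequency of 0.353.
The F1 is P D / p d, so p D is a recombinant gamete class with expected frequency r/2 = 0.353/2 = 0.1765.
Expected number = 0.1765 × 220 = 38.83 ≈ 39.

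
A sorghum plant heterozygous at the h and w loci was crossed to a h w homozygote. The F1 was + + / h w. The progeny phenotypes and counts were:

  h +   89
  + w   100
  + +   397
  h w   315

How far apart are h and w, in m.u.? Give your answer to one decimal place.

The recombinant classes are + w and h +: 100 + 89 = 189.
Recombination frequency = 189/901 = 0.2098 ≈ 21.0%, i.e. 21.0 m.u.

21.0 m.u.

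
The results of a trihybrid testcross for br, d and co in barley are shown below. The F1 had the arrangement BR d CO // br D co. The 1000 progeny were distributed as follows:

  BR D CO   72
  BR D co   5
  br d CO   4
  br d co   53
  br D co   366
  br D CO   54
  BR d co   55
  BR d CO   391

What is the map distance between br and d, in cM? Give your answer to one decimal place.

The two rarest classes, br d CO and BR D co, are the double crossovers. Comparing them with the parentals, only the br allele has switched, so br is the middle locus and the order is d – br – co.
Crossovers in the d–br interval produce the single-crossover classes BR D CO and br d co (72 + 53 = 125) plus the double crossovers (9).
RF(d–br) = (125 + 9) / 1000 = 134/1000 = 0.1340 → 13.4 cM.

13.4 cM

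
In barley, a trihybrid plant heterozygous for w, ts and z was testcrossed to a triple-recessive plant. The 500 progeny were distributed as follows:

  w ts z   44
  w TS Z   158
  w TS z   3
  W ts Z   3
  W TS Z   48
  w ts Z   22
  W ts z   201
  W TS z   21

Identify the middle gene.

The two most frequent reciprocal classes, w TS Z and W ts z, are the parental types, so the F1 was w TS Z / W ts z.
The two rarest classes, w TS z and W ts Z, are the double crossovers. Comparing them with the parentals, only the z allele has switched, so z is the middle locus and the order is ts – z – w.

z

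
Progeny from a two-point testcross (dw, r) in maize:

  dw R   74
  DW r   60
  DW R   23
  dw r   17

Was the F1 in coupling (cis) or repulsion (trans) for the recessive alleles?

The two most frequent classes are DW r (60) and dw R (74); these are the parental (non-recombinant) types.
So the F1 carried DW r on one chromosome and dw R on the other — the recessive alleles are on opposite chromosomes (trans / repulsion).

trans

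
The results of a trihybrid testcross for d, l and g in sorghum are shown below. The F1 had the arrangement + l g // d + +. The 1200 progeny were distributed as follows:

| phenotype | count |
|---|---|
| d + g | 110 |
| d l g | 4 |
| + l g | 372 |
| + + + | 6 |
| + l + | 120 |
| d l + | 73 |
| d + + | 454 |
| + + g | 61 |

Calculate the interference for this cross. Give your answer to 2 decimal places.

0.65

The two rarest classes, d l g and + + +, are the double crossovers. Comparing them with the parentals, only the d allele has switched, so d is the middle locus and the order is l – d – g.
l–d: (134 + 10)/1200 = 0.1200; d–g: (230 + 10)/1200 = 0.2000.
Expected DCO frequency = 0.1200 × 0.2000 ≈ 0.02400; observed = 10/1200 ≈ 0.00833.
Coefficient of coincidence = 0.00833/0.02400 ≈ 0.35; interference = 1 − 0.35 = 0.65.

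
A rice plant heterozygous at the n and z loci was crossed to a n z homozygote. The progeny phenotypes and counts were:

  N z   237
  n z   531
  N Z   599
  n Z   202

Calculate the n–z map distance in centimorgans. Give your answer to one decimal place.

28.0 centimorgans

The two most frequent classes, N Z (599) and n z (531), are the parental types, so the F1 was N Z / n z.
The recombinant classes are N z and n Z: 237 + 202 = 439.
Recombination frequency = 439/1569 = 0.2798 ≈ 28.0%, i.e. 28.0 centimorgans.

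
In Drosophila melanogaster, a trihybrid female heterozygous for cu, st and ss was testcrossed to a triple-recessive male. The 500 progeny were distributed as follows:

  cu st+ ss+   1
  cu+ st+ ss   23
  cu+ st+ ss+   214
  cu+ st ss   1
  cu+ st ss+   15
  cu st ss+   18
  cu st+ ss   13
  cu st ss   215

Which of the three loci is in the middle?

cu

The two most frequent reciprocal classes, cu st ss and cu+ st+ ss+, are the parental types, so the F1 was cu st ss / cu+ st+ ss+.
The two rarest classes, cu+ st ss and cu st+ ss+, are the double crossovers. Comparing them with the parentals, only the cu allele has switched, so cu is the middle locus and the order is st – cu – ss.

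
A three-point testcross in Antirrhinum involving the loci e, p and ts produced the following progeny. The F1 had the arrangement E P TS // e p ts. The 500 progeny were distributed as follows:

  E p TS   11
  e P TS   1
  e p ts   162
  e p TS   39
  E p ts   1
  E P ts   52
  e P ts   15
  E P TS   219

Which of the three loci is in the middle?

The two rarest classes, e P TS and E p ts, are the double crossovers. Comparing them with the parentals, only the e allele has switched, so e is the middle locus and the order is p – e – ts.

e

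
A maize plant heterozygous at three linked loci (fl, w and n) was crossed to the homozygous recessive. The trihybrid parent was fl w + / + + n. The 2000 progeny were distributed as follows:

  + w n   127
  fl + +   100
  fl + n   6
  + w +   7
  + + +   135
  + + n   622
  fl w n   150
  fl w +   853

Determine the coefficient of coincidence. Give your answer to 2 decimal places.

The two rarest classes, + w + and fl + n, are the double crossovers. Comparing them with the parentals, only the fl allele has switched, so fl is the middle locus and the order is w – fl – n.
w–fl: (227 + 13)/2000 = 0.1200; fl–n: (285 + 13)/2000 = 0.1490.
Expected DCO frequency = 0.1200 × 0.1490 ≈ 0.01788; observed = 13/2000 ≈ 0.00650.
Coefficient of coincidence = 0.00650/0.01788 ≈ 0.36.

0.36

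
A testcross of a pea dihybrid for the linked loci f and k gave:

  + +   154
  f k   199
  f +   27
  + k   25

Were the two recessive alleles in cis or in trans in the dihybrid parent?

cis

The two most frequent classes are + + (154) and f k (199); these are the parental (non-recombinant) types.
So the F1 carried + + on one chromosome and f k on the other — the recessive alleles are on the same chromosome (cis / coupling).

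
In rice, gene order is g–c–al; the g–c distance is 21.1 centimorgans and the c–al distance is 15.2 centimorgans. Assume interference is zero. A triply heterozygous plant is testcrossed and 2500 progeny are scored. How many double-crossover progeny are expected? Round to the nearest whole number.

80

Map distances give recombination frequencies of 0.211 and 0.152 for the two intervals.
With no interference, expected double-crossover frequency = 0.211 × 0.152 = 0.03207.
Expected number = 0.03207 × 2500 = 80.18 ≈ 80.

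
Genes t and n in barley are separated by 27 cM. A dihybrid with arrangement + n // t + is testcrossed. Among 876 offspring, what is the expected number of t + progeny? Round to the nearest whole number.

320

A map distance of 27 cM corresponds to a recombination frequency of 0.270.
The F1 is + n / t +, so t + is a parental gamete class with expected frequency (1 − r)/2 = 0.730/2 = 0.3650.
Expected number = 0.3650 × 876 = 319.74 ≈ 320.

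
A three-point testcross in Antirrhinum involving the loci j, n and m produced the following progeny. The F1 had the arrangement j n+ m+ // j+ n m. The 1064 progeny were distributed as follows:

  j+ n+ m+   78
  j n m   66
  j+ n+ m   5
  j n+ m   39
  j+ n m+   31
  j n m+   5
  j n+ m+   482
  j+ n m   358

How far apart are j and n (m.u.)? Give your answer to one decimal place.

14.5 m.u.

The two rarest classes, j n m+ and j+ n+ m, are the double crossovers. Comparing them with the parentals, only the n allele has switched, so n is the middle locus and the order is m – n – j.
Crossovers in the n–j interval produce the single-crossover classes j+ n+ m+ and j n m (78 + 66 = 144) plus the double crossovers (10).
RF(n–j) = (144 + 10) / 1064 = 154/1064 = 0.1447 → 14.5 m.u.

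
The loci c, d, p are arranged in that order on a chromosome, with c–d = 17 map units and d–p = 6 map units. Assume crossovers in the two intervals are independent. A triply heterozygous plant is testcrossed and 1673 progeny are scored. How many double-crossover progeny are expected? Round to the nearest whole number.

Map distances give recombination frequencies of 0.170 and 0.060 for the two intervals.
With no interference, expected double-crossover frequency = 0.170 × 0.060 = 0.01020.
Expected number = 0.01020 × 1673 = 17.06 ≈ 17.

17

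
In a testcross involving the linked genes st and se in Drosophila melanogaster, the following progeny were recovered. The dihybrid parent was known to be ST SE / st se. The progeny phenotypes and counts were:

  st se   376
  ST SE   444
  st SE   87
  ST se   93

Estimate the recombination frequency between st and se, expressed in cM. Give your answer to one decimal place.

18.0 cM

The recombinant classes are ST se and st SE: 93 + 87 = 180.
Recombination frequency = 180/1000 = 0.1800 ≈ 18.0%, i.e. 18.0 cM.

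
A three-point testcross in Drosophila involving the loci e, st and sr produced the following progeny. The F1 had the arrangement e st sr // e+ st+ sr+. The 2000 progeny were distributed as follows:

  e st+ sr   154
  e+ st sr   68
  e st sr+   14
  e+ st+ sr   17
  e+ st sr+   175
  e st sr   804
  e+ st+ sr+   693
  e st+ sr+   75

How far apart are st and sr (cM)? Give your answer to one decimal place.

The two rarest classes, e st sr+ and e+ st+ sr, are the double crossovers. Comparing them with the parentals, only the sr allele has switched, so sr is the middle locus and the order is st – sr – e.
Crossovers in the st–sr interval produce the single-crossover classes e st+ sr and e+ st sr+ (154 + 175 = 329) plus the double crossovers (31).
RF(st–sr) = (329 + 31) / 2000 = 360/2000 = 0.1800 → 18.0 cM.

18.0 cM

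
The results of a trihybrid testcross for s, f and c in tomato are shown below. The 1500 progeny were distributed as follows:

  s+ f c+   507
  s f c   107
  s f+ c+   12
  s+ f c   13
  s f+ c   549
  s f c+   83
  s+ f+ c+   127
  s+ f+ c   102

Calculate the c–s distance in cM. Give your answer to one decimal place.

14.0 cM

The two most frequent reciprocal classes, s+ f c+ and s f+ c, are the parental types, so the F1 was s+ f c+ / s f+ c.
The two rarest classes, s+ f c and s f+ c+, are the double crossovers. Comparing them with the parentals, only the c allele has switched, so c is the middle locus and the order is f – c – s.
Crossovers in the c–s interval produce the single-crossover classes s f c+ and s+ f+ c (83 + 102 = 185) plus the double crossovers (25).
RF(c–s) = (185 + 25) / 1500 = 210/1500 = 0.1400 → 14.0 cM.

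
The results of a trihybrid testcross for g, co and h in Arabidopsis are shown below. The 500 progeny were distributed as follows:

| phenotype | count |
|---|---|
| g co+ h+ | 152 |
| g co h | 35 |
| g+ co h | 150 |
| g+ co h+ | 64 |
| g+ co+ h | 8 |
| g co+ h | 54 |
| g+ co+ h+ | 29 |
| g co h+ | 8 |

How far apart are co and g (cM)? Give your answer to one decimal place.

16.0 cM

The two most frequent reciprocal classes, g co+ h+ and g+ co h, are the parental types, so the F1 was g co+ h+ / g+ co h.
The two rarest classes, g co h+ and g+ co+ h, are the double crossovers. Comparing them with the parentals, only the co allele has switched, so co is the middle locus and the order is h – co – g.
Crossovers in the co–g interval produce the single-crossover classes g+ co+ h+ and g co h (29 + 35 = 64) plus the double crossovers (16).
RF(co–g) = (64 + 16) / 500 = 80/500 = 0.1600 → 16.0 cM.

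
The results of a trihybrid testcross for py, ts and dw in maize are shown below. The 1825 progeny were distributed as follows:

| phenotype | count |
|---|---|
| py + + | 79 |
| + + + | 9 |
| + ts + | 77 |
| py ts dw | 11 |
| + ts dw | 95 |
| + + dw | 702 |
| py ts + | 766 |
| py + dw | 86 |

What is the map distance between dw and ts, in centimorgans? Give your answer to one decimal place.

The two most frequent reciprocal classes, + + dw and py ts +, are the parental types, so the F1 was + + dw / py ts +.
The two rarest classes, + + + and py ts dw, are the double crossovers. Comparing them with the parentals, only the dw allele has switched, so dw is the middle locus and the order is ts – dw – py.
Crossovers in the ts–dw interval produce the single-crossover classes + ts dw and py + + (95 + 79 = 174) plus the double crossovers (20).
RF(ts–dw) = (174 + 20) / 1825 = 194/1825 = 0.1063 → 10.6 centimorgans.

10.6 centimorgans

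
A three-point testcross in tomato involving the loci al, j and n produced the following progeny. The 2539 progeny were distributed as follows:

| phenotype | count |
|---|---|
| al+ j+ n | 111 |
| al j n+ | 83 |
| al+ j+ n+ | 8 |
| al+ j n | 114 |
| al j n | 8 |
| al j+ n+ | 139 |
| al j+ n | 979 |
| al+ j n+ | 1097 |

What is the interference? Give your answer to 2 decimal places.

0.28

The two most frequent reciprocal classes, al+ j n+ and al j+ n, are the parental types, so the F1 was al+ j n+ / al j+ n.
The two rarest classes, al+ j+ n+ and al j n, are the double crossovers. Comparing them with the parentals, only the j allele has switched, so j is the middle locus and the order is n – j – al.
n–j: (253 + 16)/2539 = 0.1059; j–al: (194 + 16)/2539 = 0.0827.
Expected DCO frequency = 0.1059 × 0.0827 ≈ 0.00876; observed = 16/2539 ≈ 0.00630.
Coefficient of coincidence = 0.00630/0.00876 ≈ 0.72; interference = 1 − 0.72 = 0.28.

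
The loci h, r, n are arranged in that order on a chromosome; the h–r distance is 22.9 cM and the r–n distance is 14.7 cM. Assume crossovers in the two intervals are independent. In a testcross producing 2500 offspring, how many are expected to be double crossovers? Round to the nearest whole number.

Map distances give recombination frequencies of 0.229 and 0.147 for the two intervals.
With no interference, expected double-crossover frequency = 0.229 × 0.147 = 0.03366.
Expected number = 0.03366 × 2500 = 84.16 ≈ 84.

84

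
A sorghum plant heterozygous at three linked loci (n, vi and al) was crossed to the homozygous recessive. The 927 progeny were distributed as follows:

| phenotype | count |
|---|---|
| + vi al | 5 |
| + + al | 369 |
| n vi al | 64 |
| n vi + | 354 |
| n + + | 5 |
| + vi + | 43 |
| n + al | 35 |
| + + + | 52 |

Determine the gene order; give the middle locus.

The two most frequent reciprocal classes, + + al and n vi +, are the parental types, so the F1 was + + al / n vi +.
The two rarest classes, + vi al and n + +, are the double crossovers. Comparing them with the parentals, only the vi allele has switched, so vi is the middle locus and the order is al – vi – n.

vi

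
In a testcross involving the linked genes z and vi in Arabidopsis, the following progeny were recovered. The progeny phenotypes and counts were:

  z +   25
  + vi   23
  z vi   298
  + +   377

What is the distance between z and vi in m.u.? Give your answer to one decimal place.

6.6 m.u.

The two most frequent classes, + + (377) and z vi (298), are the parental types, so the F1 was + + / z vi.
The recombinant classes are + vi and z +: 23 + 25 = 48.
Recombination frequency = 48/723 = 0.0664 ≈ 6.6%, i.e. 6.6 m.u.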